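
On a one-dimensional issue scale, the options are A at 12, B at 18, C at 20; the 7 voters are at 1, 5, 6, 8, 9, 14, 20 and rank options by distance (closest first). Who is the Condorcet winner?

A

With single-peaked preferences on a line, the Condorcet winner is the candidate closest to the median voter.
The median voter (position 8) is closest to A at 12.
Check: A vs C — voters closer to A: 6 of 7.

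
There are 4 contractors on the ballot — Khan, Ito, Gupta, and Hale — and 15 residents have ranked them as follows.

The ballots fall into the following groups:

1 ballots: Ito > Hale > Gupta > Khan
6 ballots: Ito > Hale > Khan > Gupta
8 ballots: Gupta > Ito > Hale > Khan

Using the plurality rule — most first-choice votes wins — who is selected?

First-place vote totals:
  Khan: 0
  Ito: 7
  Gupta: 8
  Hale: 0
Gupta has the most first-place votes.

Gupta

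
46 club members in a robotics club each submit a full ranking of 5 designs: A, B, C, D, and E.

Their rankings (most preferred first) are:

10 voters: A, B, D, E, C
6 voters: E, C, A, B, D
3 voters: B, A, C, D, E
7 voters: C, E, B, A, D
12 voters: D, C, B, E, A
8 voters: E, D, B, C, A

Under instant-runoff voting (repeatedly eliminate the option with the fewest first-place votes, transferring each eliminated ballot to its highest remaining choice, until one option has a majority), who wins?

Round 1: E 14, D 12, A 10, C 7, B 3. B has the fewest and is eliminated.
Round 2: E 14, A 13, D 12, C 7. C has the fewest and is eliminated.
Round 3: E 21, A 13, D 12. D has the fewest and is eliminated.
Round 4: E 33, A 13. E has a majority.

E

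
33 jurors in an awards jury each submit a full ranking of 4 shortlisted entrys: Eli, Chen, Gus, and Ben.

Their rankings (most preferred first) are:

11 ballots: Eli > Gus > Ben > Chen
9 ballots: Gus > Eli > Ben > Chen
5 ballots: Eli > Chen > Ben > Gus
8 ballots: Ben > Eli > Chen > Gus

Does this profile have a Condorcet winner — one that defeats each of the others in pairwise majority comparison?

Yes

Head-to-head results (33 voters total):
Eli vs Chen: Eli wins 33–0.
Eli vs Gus: Eli wins 24–9.
Eli vs Ben: Eli wins 25–8.
Chen vs Gus: Gus wins 20–13.
Chen vs Ben: Ben wins 28–5.
Gus vs Ben: Gus wins 20–13.
Eli beats each rival — Chen (33–0), Gus (24–9), Ben (25–8) — so Eli is the Condorcet winner.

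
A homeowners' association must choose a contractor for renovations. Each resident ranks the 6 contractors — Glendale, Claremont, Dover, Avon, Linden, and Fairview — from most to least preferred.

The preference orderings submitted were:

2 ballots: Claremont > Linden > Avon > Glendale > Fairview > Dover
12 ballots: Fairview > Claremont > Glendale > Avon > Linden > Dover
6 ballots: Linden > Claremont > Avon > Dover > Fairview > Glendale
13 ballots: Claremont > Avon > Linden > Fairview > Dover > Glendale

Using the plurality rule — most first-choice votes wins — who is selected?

Claremont

First-place vote totals:
  Glendale: 0
  Claremont: 15
  Dover: 0
  Avon: 0
  Linden: 6
  Fairview: 12
Claremont has the most first-place votes.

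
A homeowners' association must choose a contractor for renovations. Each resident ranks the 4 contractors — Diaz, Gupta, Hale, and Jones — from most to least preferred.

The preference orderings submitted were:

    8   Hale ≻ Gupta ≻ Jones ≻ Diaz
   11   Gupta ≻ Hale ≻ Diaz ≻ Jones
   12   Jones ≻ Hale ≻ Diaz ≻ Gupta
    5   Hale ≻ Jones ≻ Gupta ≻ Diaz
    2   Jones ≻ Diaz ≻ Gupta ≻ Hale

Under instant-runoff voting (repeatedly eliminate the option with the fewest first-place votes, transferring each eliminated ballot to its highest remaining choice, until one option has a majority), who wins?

Round 1: Jones 14, Hale 13, Gupta 11, Diaz 0. Diaz has the fewest and is eliminated.
Round 2: Jones 14, Hale 13, Gupta 11. Gupta has the fewest and is eliminated.
Round 3: Hale 24, Jones 14. Hale has a majority.

Hale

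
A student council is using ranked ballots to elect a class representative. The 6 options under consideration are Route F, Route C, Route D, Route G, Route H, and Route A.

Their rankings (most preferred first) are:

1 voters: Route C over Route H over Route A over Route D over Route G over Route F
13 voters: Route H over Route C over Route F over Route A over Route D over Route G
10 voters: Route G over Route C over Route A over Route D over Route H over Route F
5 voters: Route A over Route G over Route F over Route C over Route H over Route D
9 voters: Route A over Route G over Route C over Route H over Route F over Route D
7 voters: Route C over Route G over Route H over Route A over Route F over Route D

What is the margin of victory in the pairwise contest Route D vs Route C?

45

Ballots ranking Route D above Route C: 0.
Ballots ranking Route C above Route D: 1+13+10+5+9+7 = 45.
Route C wins 45–0, a margin of 45.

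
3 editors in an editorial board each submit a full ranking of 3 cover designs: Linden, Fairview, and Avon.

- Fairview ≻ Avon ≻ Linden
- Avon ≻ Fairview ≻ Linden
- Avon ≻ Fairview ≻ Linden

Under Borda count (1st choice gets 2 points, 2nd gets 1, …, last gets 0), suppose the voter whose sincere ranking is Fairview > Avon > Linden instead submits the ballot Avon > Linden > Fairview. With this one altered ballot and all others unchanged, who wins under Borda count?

Avon

Borda totals with the altered ballot: Linden 1, Fairview 2, Avon 6.
The winner is unchanged: still Avon.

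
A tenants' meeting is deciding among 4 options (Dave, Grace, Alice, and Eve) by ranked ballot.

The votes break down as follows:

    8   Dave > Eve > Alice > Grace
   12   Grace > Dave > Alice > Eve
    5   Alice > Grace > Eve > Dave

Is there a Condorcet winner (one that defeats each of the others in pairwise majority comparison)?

Head-to-head results (25 voters total):
Dave vs Grace: Grace wins 17–8.
Dave vs Alice: Dave wins 20–5.
Dave vs Eve: Dave wins 20–5.
Grace vs Alice: Alice wins 13–12.
Grace vs Eve: Grace wins 17–8.
Alice vs Eve: Alice wins 17–8.
No candidate beats all others: Dave beats Alice beats Grace beats Dave, a majority cycle.

No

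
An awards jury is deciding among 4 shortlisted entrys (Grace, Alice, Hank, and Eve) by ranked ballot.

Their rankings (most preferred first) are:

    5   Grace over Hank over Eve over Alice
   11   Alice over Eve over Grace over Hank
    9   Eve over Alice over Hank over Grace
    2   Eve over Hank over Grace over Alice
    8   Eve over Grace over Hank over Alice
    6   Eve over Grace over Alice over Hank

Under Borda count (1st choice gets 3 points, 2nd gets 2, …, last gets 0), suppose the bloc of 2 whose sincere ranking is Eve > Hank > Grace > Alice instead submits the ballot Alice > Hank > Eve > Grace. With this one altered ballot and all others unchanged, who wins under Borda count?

Borda totals with the altered ballot: Grace 54, Alice 63, Hank 31, Eve 98.
The winner is unchanged: still Eve.

Eve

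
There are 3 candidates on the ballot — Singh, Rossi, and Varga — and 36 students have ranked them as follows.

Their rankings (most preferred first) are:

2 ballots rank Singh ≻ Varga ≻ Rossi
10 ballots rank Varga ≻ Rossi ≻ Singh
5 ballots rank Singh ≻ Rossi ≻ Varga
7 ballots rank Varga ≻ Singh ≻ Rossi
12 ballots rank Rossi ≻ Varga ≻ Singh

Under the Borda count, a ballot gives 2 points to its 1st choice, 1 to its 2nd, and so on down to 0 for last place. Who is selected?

Varga

Borda scores:
  Singh: 2·2 + 10·0 + 5·2 + 7·1 + 12·0 = 21
  Rossi: 2·0 + 10·1 + 5·1 + 7·0 + 12·2 = 39
  Varga: 2·1 + 10·2 + 5·0 + 7·2 + 12·1 = 48
Varga has the highest total.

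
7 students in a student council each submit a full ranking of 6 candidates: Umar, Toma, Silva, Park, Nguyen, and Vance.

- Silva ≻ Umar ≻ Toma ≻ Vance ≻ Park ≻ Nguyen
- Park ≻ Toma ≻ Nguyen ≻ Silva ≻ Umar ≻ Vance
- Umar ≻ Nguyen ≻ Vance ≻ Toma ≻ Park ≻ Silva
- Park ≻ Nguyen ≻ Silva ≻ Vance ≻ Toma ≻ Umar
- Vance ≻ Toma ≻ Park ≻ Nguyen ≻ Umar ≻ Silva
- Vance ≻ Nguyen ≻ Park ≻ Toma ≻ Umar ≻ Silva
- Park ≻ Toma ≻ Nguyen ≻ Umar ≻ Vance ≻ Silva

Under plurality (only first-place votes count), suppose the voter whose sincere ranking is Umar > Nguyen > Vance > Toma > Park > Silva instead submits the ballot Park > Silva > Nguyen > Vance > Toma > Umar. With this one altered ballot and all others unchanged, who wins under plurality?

Park

First-place totals with the altered ballot: Umar 0, Toma 0, Silva 1, Park 4, Nguyen 0, Vance 2.
The winner is unchanged: still Park.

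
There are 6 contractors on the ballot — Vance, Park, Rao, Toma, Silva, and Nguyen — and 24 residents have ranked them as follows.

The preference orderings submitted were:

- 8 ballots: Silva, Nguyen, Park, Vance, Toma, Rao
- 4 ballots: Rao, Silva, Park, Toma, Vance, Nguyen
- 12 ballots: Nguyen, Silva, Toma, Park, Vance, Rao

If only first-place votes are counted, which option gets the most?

Nguyen

First-place vote totals:
  Vance: 0
  Park: 0
  Rao: 4
  Toma: 0
  Silva: 8
  Nguyen: 12
Nguyen has the most first-place votes.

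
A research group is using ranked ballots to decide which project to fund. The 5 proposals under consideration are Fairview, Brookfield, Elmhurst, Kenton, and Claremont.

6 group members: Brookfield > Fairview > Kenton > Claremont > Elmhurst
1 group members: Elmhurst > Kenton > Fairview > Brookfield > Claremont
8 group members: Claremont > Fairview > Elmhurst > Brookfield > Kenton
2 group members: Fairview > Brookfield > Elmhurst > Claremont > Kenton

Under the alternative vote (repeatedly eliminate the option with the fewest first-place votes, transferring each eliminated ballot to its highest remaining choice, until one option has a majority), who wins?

Round 1: Claremont 8, Brookfield 6, Fairview 2, Elmhurst 1, Kenton 0. Kenton has the fewest and is eliminated.
Round 2: Claremont 8, Brookfield 6, Fairview 2, Elmhurst 1. Elmhurst has the fewest and is eliminated.
Round 3: Claremont 8, Brookfield 6, Fairview 3. Fairview has the fewest and is eliminated.
Round 4: Brookfield 9, Claremont 8. Brookfield has a majority.

Brookfield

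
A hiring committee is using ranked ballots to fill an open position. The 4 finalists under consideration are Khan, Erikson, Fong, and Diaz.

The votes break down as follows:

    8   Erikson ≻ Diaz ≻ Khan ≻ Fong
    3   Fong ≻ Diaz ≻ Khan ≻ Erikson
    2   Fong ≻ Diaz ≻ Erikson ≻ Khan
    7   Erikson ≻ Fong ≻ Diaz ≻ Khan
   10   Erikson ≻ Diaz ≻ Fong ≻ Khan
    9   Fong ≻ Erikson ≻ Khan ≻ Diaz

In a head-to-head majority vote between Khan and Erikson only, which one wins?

Ballots ranking Khan above Erikson: 3.
Ballots ranking Erikson above Khan: 8+2+7+10+9 = 36.
Erikson wins the head-to-head, 36–3.

Erikson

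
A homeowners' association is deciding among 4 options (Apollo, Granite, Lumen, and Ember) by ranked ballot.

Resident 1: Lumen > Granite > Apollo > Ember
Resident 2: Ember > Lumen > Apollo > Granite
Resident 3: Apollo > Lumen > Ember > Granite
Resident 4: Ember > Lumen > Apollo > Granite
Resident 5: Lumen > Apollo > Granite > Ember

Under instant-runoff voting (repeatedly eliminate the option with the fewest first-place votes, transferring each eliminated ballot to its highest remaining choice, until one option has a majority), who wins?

Lumen

Round 1: Lumen 2, Ember 2, Apollo 1, Granite 0. Granite has the fewest and is eliminated.
Round 2: Lumen 2, Ember 2, Apollo 1. Apollo has the fewest and is eliminated.
Round 3: Lumen 3, Ember 2. Lumen has a majority.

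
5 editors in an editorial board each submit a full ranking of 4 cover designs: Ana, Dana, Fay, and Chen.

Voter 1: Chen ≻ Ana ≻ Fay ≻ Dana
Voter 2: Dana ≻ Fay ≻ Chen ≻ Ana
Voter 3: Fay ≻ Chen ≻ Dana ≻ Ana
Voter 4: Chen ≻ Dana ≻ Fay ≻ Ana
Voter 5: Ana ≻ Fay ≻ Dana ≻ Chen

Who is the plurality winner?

First-place vote totals:
  Ana: 1
  Dana: 1
  Fay: 1
  Chen: 2
Chen has the most first-place votes.

Chen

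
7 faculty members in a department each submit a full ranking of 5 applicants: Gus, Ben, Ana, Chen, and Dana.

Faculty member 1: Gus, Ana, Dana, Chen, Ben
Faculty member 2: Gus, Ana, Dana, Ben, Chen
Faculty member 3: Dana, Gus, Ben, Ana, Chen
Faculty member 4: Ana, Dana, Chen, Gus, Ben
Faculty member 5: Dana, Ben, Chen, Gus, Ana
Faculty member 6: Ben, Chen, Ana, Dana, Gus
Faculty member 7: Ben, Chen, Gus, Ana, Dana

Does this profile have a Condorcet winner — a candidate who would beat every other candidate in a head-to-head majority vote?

No

Head-to-head results (7 voters total):
Gus vs Ben: Gus wins 4–3.
Gus vs Ana: Gus wins 5–2.
Gus vs Chen: Chen wins 4–3.
Gus vs Dana: Dana wins 4–3.
Ben vs Ana: Ben wins 4–3.
Ben vs Chen: Ben wins 5–2.
Ben vs Dana: Dana wins 5–2.
Ana vs Chen: Ana wins 4–3.
Ana vs Dana: Ana wins 5–2.
Chen vs Dana: Dana wins 5–2.
No candidate beats all others: Gus beats Ben beats Chen beats Gus, a majority cycle.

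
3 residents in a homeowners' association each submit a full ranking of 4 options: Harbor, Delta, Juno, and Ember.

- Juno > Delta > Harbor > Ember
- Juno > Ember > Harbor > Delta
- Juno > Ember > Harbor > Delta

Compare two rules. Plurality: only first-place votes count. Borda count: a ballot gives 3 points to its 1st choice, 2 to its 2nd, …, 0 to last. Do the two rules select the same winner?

Yes

Plurality first-place counts: Harbor 0, Delta 0, Juno 3, Ember 0 → Juno.
Borda totals: Harbor 3, Delta 2, Juno 9, Ember 4 → Juno.
The two rules agree on Juno.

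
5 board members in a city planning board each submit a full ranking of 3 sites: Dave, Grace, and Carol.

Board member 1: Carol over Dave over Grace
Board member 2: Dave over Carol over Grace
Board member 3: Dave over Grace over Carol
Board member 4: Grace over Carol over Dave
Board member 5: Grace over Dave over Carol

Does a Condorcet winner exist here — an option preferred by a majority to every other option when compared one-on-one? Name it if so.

Dave

Head-to-head results (5 voters total):
Dave vs Grace: Dave wins 3–2.
Dave vs Carol: Dave wins 3–2.
Grace vs Carol: Grace wins 3–2.
Dave beats each rival — Grace (3–2), Carol (3–2) — so Dave is the Condorcet winner.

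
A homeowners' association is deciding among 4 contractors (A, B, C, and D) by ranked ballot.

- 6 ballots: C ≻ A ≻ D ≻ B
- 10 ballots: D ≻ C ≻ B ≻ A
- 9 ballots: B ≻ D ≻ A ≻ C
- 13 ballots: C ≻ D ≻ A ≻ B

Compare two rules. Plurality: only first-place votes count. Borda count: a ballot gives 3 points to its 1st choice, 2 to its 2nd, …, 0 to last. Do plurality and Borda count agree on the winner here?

Plurality first-place counts: A 0, B 9, C 19, D 10 → C.
Borda totals: A 34, B 37, C 77, D 80 → D.
The two rules disagree: plurality picks C, Borda picks D.

No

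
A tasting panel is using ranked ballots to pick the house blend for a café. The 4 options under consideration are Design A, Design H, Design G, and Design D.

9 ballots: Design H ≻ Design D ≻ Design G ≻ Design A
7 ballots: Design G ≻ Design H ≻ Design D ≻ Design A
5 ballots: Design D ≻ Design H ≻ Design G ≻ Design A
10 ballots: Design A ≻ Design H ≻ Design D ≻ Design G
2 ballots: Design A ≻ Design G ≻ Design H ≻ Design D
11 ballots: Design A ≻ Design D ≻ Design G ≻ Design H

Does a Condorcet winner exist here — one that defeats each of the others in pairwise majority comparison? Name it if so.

Head-to-head results (44 voters total):
Design A vs Design H: Design A wins 23–21.
Design A vs Design G: Design A wins 23–21.
Design A vs Design D: Design A wins 23–21.
Design H vs Design G: Design H wins 24–20.
Design H vs Design D: Design H wins 28–16.
Design G vs Design D: Design D wins 35–9.
Design A beats each rival — Design H (23–21), Design G (23–21), Design D (23–21) — so Design A is the Condorcet winner.

Design A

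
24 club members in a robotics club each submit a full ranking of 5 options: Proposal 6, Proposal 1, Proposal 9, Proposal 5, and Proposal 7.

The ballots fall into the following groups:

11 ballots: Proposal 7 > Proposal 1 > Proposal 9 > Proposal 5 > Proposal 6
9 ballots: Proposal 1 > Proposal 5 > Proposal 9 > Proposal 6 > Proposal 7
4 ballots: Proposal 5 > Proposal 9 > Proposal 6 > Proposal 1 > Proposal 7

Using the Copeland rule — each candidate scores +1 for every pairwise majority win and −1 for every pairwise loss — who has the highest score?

Proposal 1

Pairwise results:
  Proposal 6 vs Proposal 1: Proposal 1 wins 20–4.
  Proposal 6 vs Proposal 9: Proposal 9 wins 24–0.
  Proposal 6 vs Proposal 5: Proposal 5 wins 24–0.
  Proposal 6 vs Proposal 7: Proposal 6 wins 13–11.
  Proposal 1 vs Proposal 9: Proposal 1 wins 20–4.
  Proposal 1 vs Proposal 5: Proposal 1 wins 20–4.
  Proposal 1 vs Proposal 7: Proposal 1 wins 13–11.
  Proposal 9 vs Proposal 5: Proposal 5 wins 13–11.
  Proposal 9 vs Proposal 7: Proposal 9 wins 13–11.
  Proposal 5 vs Proposal 7: Proposal 5 wins 13–11.
Copeland scores (wins − losses):
  Proposal 6: 1 − 3 = -2
  Proposal 1: 4 − 0 = 4
  Proposal 9: 2 − 2 = 0
  Proposal 5: 3 − 1 = 2
  Proposal 7: 0 − 4 = -4
Proposal 1 has the best Copeland score.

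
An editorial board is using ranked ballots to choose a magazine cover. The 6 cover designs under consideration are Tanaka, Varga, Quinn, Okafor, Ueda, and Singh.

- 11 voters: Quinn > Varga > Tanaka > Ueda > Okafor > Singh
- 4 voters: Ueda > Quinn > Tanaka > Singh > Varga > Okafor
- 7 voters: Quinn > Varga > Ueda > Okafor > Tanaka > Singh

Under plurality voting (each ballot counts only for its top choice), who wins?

Quinn

First-place vote totals:
  Tanaka: 0
  Varga: 0
  Quinn: 18
  Okafor: 0
  Ueda: 4
  Singh: 0
Quinn has the most first-place votes.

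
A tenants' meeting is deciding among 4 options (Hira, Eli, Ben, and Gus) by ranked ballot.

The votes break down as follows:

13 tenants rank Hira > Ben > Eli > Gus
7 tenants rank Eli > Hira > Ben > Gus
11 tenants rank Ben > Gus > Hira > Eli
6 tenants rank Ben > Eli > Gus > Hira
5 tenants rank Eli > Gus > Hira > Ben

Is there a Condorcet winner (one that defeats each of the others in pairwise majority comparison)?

No

Head-to-head results (42 voters total):
Hira vs Eli: Hira wins 24–18.
Hira vs Ben: Hira wins 25–17.
Hira vs Gus: Gus wins 22–20.
Eli vs Ben: Ben wins 30–12.
Eli vs Gus: Eli wins 31–11.
Ben vs Gus: Ben wins 37–5.
No candidate beats all others: Hira beats Eli beats Gus beats Hira, a majority cycle.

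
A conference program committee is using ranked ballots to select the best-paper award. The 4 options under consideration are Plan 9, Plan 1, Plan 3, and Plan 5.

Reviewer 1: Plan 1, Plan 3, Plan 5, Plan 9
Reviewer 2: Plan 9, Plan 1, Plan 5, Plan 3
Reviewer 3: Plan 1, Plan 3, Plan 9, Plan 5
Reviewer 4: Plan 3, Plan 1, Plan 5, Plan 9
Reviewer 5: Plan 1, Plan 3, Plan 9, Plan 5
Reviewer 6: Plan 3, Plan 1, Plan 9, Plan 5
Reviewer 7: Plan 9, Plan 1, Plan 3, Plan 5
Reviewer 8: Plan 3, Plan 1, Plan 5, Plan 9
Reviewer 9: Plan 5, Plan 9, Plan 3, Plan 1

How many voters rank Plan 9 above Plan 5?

5

Ballots ranking Plan 9 above Plan 5: 5.
Ballots ranking Plan 5 above Plan 9: 4.
So 5 of 9 voters prefer Plan 9 to Plan 5.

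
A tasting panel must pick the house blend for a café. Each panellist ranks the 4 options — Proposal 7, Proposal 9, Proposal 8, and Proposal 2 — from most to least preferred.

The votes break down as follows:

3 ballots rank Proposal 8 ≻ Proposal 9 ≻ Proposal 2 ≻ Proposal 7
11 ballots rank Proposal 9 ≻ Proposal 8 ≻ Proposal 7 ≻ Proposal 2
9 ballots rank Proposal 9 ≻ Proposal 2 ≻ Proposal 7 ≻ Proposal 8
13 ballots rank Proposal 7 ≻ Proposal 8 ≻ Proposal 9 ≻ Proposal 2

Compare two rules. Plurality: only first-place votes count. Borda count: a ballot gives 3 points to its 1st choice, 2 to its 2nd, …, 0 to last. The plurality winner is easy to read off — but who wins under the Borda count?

Plurality first-place counts: Proposal 7 13, Proposal 9 20, Proposal 8 3, Proposal 2 0 → Proposal 9.
Borda totals: Proposal 7 59, Proposal 9 79, Proposal 8 57, Proposal 2 21 → Proposal 9.

Proposal 9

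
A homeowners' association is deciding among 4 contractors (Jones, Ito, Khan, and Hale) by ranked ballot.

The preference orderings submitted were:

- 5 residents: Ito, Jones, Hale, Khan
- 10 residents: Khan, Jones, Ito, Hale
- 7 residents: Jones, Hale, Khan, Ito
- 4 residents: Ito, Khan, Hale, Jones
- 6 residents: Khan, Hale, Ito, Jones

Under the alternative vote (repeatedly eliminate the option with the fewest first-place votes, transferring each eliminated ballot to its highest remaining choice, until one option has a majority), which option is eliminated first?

Hale

Round 1: Khan 16, Ito 9, Jones 7, Hale 0. Hale has the fewest and is eliminated.
Round 2: Khan 16, Ito 9, Jones 7. Jones has the fewest and is eliminated.
Round 3: Khan 23, Ito 9. Khan has a majority.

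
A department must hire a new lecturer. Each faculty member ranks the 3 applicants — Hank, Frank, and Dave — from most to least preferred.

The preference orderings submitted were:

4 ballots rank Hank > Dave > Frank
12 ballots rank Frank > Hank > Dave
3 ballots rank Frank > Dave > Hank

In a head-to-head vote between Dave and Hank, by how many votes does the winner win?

Ballots ranking Dave above Hank: 3.
Ballots ranking Hank above Dave: 4+12 = 16.
Hank wins 16–3, a margin of 13.

13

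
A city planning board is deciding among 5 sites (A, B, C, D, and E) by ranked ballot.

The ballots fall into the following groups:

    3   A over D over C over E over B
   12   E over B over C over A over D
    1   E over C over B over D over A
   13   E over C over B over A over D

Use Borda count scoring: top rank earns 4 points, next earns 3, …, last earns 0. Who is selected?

E

Borda scores:
  A: 3·4 + 12·1 + 0 + 13·1 = 37
  B: 3·0 + 12·3 + 2 + 13·2 = 64
  C: 3·2 + 12·2 + 3 + 13·3 = 72
  D: 3·3 + 12·0 + 1 + 13·0 = 10
  E: 3·1 + 12·4 + 4 + 13·4 = 107
E has the highest total.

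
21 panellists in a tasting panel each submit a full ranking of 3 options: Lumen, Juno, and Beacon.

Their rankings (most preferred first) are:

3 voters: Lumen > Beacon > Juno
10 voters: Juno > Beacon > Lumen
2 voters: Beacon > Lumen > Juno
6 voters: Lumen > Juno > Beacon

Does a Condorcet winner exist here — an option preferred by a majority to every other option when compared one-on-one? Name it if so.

Head-to-head results (21 voters total):
Lumen vs Juno: Lumen wins 11–10.
Lumen vs Beacon: Beacon wins 12–9.
Juno vs Beacon: Juno wins 16–5.
No candidate beats all others: Lumen beats Juno beats Beacon beats Lumen, a majority cycle.

None — there is no Condorcet winner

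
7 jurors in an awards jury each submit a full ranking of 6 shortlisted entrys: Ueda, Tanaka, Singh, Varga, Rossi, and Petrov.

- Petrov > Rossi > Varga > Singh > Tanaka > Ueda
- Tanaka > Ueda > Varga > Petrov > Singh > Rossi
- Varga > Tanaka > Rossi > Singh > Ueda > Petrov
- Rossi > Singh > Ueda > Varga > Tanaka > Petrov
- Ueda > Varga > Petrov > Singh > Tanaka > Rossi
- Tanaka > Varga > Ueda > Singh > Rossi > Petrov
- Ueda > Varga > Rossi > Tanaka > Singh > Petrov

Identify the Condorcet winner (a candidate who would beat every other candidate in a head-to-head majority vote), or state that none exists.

Head-to-head results (7 voters total):
Ueda vs Tanaka: Tanaka wins 4–3.
Ueda vs Singh: Ueda wins 4–3.
Ueda vs Varga: Ueda wins 4–3.
Ueda vs Rossi: Ueda wins 4–3.
Ueda vs Petrov: Ueda wins 6–1.
Tanaka vs Singh: Tanaka wins 4–3.
Tanaka vs Varga: Varga wins 5–2.
Tanaka vs Rossi: Tanaka wins 4–3.
Tanaka vs Petrov: Tanaka wins 5–2.
Singh vs Varga: Varga wins 6–1.
Singh vs Rossi: Rossi wins 4–3.
Singh vs Petrov: Singh wins 4–3.
Varga vs Rossi: Varga wins 5–2.
Varga vs Petrov: Varga wins 6–1.
Rossi vs Petrov: Rossi wins 4–3.
No candidate beats all others: Ueda beats Varga beats Tanaka beats Ueda, a majority cycle.

No Condorcet winner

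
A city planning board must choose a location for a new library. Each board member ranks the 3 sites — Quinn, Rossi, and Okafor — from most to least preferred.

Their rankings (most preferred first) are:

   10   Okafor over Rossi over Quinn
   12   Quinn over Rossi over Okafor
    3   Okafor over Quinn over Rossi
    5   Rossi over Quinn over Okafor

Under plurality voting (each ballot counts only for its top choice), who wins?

Okafor

First-place vote totals:
  Quinn: 12
  Rossi: 5
  Okafor: 13
Okafor has the most first-place votes.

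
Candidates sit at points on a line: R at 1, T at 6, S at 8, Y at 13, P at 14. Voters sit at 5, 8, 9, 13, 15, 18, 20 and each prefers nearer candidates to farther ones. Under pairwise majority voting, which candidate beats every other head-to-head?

Y

With single-peaked preferences on a line, the Condorcet winner is the candidate closest to the median voter.
The median voter (position 13) is closest to Y at 13.
Check: Y vs S — voters closer to Y: 4 of 7.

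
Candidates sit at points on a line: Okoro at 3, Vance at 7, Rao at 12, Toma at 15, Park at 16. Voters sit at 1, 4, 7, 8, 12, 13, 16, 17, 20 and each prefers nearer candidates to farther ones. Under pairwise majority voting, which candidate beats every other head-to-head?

With single-peaked preferences on a line, the Condorcet winner is the candidate closest to the median voter.
The median voter (position 12) is closest to Rao at 12.
Check: Rao vs Vance — voters closer to Rao: 5 of 9.

Rao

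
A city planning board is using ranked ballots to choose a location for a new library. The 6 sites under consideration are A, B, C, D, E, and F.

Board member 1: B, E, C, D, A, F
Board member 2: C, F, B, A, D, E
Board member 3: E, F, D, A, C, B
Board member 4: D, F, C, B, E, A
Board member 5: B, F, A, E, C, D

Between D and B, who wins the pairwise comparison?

Ballots ranking D above B: 2.
Ballots ranking B above D: 3.
B wins the head-to-head, 3–2.

B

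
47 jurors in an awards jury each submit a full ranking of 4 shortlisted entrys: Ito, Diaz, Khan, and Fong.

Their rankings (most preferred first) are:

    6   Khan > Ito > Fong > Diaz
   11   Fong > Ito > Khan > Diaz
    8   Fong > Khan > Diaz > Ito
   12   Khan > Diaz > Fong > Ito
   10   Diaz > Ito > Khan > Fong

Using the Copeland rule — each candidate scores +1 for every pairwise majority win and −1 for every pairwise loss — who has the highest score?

Pairwise results:
  Ito vs Diaz: Diaz wins 30–17.
  Ito vs Khan: Khan wins 26–21.
  Ito vs Fong: Fong wins 31–16.
  Diaz vs Khan: Khan wins 37–10.
  Diaz vs Fong: Fong wins 25–22.
  Khan vs Fong: Khan wins 28–19.
Copeland scores (wins − losses):
  Ito: 0 − 3 = -3
  Diaz: 1 − 2 = -1
  Khan: 3 − 0 = 3
  Fong: 2 − 1 = 1
Khan has the best Copeland score.

Khan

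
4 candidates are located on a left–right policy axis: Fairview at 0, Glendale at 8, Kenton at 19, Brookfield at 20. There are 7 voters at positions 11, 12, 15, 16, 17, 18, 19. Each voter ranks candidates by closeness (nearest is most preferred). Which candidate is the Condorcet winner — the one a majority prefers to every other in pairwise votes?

Kenton

With single-peaked preferences on a line, the Condorcet winner is the candidate closest to the median voter.
The median voter (position 16) is closest to Kenton at 19.
Check: Kenton vs Fairview — voters closer to Kenton: 7 of 7.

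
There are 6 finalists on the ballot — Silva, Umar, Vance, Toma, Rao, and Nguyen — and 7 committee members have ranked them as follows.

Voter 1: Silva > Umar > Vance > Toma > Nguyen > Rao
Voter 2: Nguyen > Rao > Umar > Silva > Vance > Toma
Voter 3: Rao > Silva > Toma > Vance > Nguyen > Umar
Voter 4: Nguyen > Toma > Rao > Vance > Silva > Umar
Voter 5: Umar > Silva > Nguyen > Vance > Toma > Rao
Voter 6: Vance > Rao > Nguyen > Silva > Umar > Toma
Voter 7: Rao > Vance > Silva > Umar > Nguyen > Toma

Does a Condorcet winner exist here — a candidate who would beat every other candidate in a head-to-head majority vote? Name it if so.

There is no Condorcet winner

Head-to-head results (7 voters total):
Silva vs Umar: Silva wins 5–2.
Silva vs Vance: Silva wins 4–3.
Silva vs Toma: Silva wins 6–1.
Silva vs Rao: Rao wins 5–2.
Silva vs Nguyen: Silva wins 4–3.
Umar vs Vance: Vance wins 4–3.
Umar vs Toma: Umar wins 5–2.
Umar vs Rao: Rao wins 5–2.
Umar vs Nguyen: Nguyen wins 4–3.
Vance vs Toma: Vance wins 5–2.
Vance vs Rao: Rao wins 4–3.
Vance vs Nguyen: Vance wins 4–3.
Toma vs Rao: Rao wins 4–3.
Toma vs Nguyen: Nguyen wins 5–2.
Rao vs Nguyen: Nguyen wins 4–3.
No candidate beats all others: Silva beats Nguyen beats Rao beats Silva, a majority cycle.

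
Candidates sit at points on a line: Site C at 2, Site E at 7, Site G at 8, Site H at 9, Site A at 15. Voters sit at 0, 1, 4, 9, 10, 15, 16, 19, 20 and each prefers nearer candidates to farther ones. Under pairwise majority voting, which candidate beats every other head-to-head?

Site H

With single-peaked preferences on a line, the Condorcet winner is the candidate closest to the median voter.
The median voter (position 10) is closest to Site H at 9.
Check: Site H vs Site A — voters closer to Site H: 5 of 9.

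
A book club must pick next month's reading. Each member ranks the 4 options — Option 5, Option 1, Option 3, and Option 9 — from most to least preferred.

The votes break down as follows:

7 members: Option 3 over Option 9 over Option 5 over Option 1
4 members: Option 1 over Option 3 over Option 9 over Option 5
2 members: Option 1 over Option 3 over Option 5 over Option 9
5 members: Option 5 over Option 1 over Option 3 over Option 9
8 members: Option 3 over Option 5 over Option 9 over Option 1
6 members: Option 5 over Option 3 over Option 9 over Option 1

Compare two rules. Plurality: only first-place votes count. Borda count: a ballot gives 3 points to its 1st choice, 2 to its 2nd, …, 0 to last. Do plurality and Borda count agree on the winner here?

Plurality first-place counts: Option 5 11, Option 1 6, Option 3 15, Option 9 0 → Option 3.
Borda totals: Option 5 58, Option 1 28, Option 3 74, Option 9 32 → Option 3.
The two rules agree on Option 3.

Yes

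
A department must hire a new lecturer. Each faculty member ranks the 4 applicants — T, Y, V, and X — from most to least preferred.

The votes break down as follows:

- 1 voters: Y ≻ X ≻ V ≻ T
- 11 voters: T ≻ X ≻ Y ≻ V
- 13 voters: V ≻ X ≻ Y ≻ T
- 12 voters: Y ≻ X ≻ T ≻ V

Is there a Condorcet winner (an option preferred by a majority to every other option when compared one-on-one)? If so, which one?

Head-to-head results (37 voters total):
T vs Y: Y wins 26–11.
T vs V: T wins 23–14.
T vs X: X wins 26–11.
Y vs V: Y wins 24–13.
Y vs X: X wins 24–13.
V vs X: X wins 24–13.
X beats each rival — T (26–11), Y (24–13), V (24–13) — so X is the Condorcet winner.

X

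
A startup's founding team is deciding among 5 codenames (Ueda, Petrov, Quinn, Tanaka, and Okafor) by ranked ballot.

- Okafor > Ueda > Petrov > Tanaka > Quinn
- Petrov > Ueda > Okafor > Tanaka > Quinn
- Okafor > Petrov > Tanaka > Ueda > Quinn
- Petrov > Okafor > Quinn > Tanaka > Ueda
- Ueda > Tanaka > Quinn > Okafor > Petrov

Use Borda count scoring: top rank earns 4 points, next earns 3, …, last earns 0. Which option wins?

Borda scores:
  Ueda: 3 + 3 + 1 + 0 + 4 = 11
  Petrov: 2 + 4 + 3 + 4 + 0 = 13
  Quinn: 0 + 0 + 0 + 2 + 2 = 4
  Tanaka: 1 + 1 + 2 + 1 + 3 = 8
  Okafor: 4 + 2 + 4 + 3 + 1 = 14
Okafor has the highest total.

Okafor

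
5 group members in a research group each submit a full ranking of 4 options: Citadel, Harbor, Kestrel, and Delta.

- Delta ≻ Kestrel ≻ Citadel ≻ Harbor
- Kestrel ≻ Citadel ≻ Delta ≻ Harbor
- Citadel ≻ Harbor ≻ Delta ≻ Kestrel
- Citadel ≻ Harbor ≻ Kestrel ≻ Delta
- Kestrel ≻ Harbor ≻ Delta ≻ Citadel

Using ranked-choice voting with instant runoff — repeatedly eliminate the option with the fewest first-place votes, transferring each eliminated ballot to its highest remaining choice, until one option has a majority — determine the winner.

Kestrel

Round 1: Citadel 2, Kestrel 2, Delta 1, Harbor 0. Harbor has the fewest and is eliminated.
Round 2: Citadel 2, Kestrel 2, Delta 1. Delta has the fewest and is eliminated.
Round 3: Kestrel 3, Citadel 2. Kestrel has a majority.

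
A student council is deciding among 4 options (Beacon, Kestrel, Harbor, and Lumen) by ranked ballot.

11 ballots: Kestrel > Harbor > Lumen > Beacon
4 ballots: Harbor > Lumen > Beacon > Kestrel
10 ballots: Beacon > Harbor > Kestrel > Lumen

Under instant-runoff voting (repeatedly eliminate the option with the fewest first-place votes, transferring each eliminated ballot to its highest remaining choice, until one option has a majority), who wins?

Round 1: Kestrel 11, Beacon 10, Harbor 4, Lumen 0. Lumen has the fewest and is eliminated.
Round 2: Kestrel 11, Beacon 10, Harbor 4. Harbor has the fewest and is eliminated.
Round 3: Beacon 14, Kestrel 11. Beacon has a majority.

Beacon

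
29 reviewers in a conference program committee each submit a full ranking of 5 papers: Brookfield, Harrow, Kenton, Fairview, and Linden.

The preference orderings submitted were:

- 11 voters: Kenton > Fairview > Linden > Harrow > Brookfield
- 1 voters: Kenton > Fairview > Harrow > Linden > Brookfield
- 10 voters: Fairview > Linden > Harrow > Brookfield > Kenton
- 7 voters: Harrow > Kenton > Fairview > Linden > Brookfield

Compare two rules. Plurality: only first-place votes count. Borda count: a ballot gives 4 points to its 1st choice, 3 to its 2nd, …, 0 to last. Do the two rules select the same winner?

Plurality first-place counts: Brookfield 0, Harrow 7, Kenton 12, Fairview 10, Linden 0 → Kenton.
Borda totals: Brookfield 10, Harrow 61, Kenton 69, Fairview 90, Linden 60 → Fairview.
The two rules disagree: plurality picks Kenton, Borda picks Fairview.

No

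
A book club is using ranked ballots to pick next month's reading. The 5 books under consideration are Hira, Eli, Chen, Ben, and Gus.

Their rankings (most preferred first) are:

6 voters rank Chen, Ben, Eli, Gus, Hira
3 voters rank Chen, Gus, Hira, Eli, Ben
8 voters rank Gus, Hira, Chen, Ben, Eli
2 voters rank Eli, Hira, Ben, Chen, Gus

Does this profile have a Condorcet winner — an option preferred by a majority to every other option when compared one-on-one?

Head-to-head results (19 voters total):
Hira vs Eli: Hira wins 11–8.
Hira vs Chen: Hira wins 10–9.
Hira vs Ben: Hira wins 13–6.
Hira vs Gus: Gus wins 17–2.
Eli vs Chen: Chen wins 17–2.
Eli vs Ben: Ben wins 14–5.
Eli vs Gus: Gus wins 11–8.
Chen vs Ben: Chen wins 17–2.
Chen vs Gus: Chen wins 11–8.
Ben vs Gus: Gus wins 11–8.
No candidate beats all others: Hira beats Chen beats Gus beats Hira, a majority cycle.

No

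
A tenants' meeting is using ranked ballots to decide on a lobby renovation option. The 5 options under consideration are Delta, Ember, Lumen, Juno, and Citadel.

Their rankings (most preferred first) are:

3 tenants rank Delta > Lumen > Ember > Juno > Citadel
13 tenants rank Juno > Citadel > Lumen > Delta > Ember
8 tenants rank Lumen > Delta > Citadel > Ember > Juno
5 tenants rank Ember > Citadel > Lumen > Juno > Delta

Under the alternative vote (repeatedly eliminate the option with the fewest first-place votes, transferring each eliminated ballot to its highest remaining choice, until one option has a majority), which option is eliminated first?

Citadel

Round 1: Juno 13, Lumen 8, Ember 5, Delta 3, Citadel 0. Citadel has the fewest and is eliminated.
Round 2: Juno 13, Lumen 8, Ember 5, Delta 3. Delta has the fewest and is eliminated.
Round 3: Juno 13, Lumen 11, Ember 5. Ember has the fewest and is eliminated.
Round 4: Lumen 16, Juno 13. Lumen has a majority.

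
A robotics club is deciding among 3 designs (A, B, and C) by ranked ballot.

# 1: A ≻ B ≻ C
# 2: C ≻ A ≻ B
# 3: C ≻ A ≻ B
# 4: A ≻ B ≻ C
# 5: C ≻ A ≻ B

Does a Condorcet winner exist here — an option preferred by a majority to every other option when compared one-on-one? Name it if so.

C

Head-to-head results (5 voters total):
A vs B: A wins 5–0.
A vs C: C wins 3–2.
B vs C: C wins 3–2.
C beats each rival — A (3–2), B (3–2) — so C is the Condorcet winner.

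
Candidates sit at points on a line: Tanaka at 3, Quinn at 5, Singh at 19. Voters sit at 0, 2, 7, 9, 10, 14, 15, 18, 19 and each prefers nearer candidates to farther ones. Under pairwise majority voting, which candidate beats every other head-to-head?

Quinn

With single-peaked preferences on a line, the Condorcet winner is the candidate closest to the median voter.
The median voter (position 10) is closest to Quinn at 5.
Check: Quinn vs Tanaka — voters closer to Quinn: 7 of 9.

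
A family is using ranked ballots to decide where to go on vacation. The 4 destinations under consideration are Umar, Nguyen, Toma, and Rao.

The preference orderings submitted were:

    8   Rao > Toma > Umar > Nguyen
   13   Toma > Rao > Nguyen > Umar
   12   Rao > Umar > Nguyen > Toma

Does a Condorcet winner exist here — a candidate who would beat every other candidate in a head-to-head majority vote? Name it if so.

Head-to-head results (33 voters total):
Umar vs Nguyen: Umar wins 20–13.
Umar vs Toma: Toma wins 21–12.
Umar vs Rao: Rao wins 33–0.
Nguyen vs Toma: Toma wins 21–12.
Nguyen vs Rao: Rao wins 33–0.
Toma vs Rao: Rao wins 20–13.
Rao beats each rival — Umar (33–0), Nguyen (33–0), Toma (20–13) — so Rao is the Condorcet winner.

Rao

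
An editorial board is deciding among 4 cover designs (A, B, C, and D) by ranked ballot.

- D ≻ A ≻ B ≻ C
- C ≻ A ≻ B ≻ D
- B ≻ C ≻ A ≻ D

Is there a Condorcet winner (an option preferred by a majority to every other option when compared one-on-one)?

Head-to-head results (3 voters total):
A vs B: A wins 2–1.
A vs C: C wins 2–1.
A vs D: A wins 2–1.
B vs C: B wins 2–1.
B vs D: B wins 2–1.
C vs D: C wins 2–1.
No candidate beats all others: A beats B beats C beats A, a majority cycle.

No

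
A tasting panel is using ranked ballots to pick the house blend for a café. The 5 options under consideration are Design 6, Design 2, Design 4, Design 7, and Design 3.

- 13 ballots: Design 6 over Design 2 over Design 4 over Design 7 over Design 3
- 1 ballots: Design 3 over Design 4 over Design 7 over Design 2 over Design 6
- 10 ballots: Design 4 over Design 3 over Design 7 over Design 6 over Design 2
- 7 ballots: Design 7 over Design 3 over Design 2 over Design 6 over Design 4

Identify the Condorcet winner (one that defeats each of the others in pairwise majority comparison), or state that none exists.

None — there is no Condorcet winner

Head-to-head results (31 voters total):
Design 6 vs Design 2: Design 6 wins 23–8.
Design 6 vs Design 4: Design 6 wins 20–11.
Design 6 vs Design 7: Design 7 wins 18–13.
Design 6 vs Design 3: Design 3 wins 18–13.
Design 2 vs Design 4: Design 2 wins 20–11.
Design 2 vs Design 7: Design 7 wins 18–13.
Design 2 vs Design 3: Design 3 wins 18–13.
Design 4 vs Design 7: Design 4 wins 24–7.
Design 4 vs Design 3: Design 4 wins 23–8.
Design 7 vs Design 3: Design 7 wins 20–11.
No candidate beats all others: Design 6 beats Design 4 beats Design 7 beats Design 6, a majority cycle.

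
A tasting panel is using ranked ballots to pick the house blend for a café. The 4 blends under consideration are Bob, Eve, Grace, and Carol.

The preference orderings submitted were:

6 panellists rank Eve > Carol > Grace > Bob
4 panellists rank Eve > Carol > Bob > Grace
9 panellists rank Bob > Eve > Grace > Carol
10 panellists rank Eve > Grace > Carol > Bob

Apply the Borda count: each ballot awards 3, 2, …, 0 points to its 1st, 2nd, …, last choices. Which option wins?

Eve

Borda scores:
  Bob: 6·0 + 4·1 + 9·3 + 10·0 = 31
  Eve: 6·3 + 4·3 + 9·2 + 10·3 = 78
  Grace: 6·1 + 4·0 + 9·1 + 10·2 = 35
  Carol: 6·2 + 4·2 + 9·0 + 10·1 = 30
Eve has the highest total.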